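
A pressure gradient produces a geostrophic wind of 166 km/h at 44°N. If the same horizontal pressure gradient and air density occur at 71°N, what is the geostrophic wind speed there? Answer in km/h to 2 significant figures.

With the same pressure gradient and density, V_g ∝ 1/f ∝ 1/sin φ.
V₂ = V₁ · sin φ₁ / sin φ₂ = 166 × sin 44° / sin 71°
V₂ = 166 × 0.6947/0.9455 = 120 km/h

120 km/h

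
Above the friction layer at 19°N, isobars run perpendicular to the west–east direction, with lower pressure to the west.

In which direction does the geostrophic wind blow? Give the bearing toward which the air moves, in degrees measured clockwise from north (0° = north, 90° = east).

The pressure-gradient force points toward the west (bearing 270°).
Geostrophic balance: in the Northern Hemisphere the Coriolis force deflects motion to the right, so the geostrophic wind blows 90° to the right of the pressure-gradient force (low pressure on the left).
Rotating 270° by 90° clockwise gives 000° — the wind blows toward the north.

000°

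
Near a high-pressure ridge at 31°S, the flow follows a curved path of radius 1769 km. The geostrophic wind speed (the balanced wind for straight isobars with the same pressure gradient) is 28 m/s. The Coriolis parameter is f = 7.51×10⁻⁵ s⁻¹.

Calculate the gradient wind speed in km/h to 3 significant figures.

Around a high, pressure-gradient force acts outward with centrifugal, so Coriolis balances both:
fV = (1/ρ)|∂P/∂n| + V²/R  →  V² − fR·V + fR·V_g = 0
With fR = 7.51×10⁻⁵ × 1769×10³ m = 133 m/s:
V = [fR − √((fR)² − 4 fR V_g)]/2 = [133 − √(133² − 4×133×28)]/2 = 40.1 m/s
Supergeostrophic (V > V_g = 28 m/s), as expected around a high.
Converting: 40.1 m/s × 3.6 = 144 km/h

144 km/h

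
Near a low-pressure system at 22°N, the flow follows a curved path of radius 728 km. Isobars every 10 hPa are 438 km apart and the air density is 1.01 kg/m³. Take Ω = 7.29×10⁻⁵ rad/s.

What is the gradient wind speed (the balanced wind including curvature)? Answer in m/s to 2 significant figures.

Coriolis parameter at 22°N:
f = 2Ω sin φ = 2 × 7.29×10⁻⁵ × sin 22° = 5.46×10⁻⁵ s⁻¹
Pressure gradient: |∂P/∂n| = 1000 Pa / 438000 m = 2.28×10⁻³ Pa/m
Geostrophic speed: V_g = |∂P/∂n|/(fρ) = 2.28×10⁻³/(5.46×10⁻⁵ × 1.01) = 41.4 m/s
Around a low, centrifugal force acts outward with Coriolis, so pressure-gradient force balances both:
(1/ρ)|∂P/∂n| = fV + V²/R  →  V² + fR·V − fR·V_g = 0
With fR = 5.46×10⁻⁵ × 728×10³ m = 39.8 m/s:
V = [−fR + √((fR)² + 4 fR V_g)]/2 = [−39.8 + √(39.8² + 4×39.8×41.4)]/2 = 25.3 m/s
Subgeostrophic (V < V_g = 41.4 m/s), as expected around a low.

25 m/s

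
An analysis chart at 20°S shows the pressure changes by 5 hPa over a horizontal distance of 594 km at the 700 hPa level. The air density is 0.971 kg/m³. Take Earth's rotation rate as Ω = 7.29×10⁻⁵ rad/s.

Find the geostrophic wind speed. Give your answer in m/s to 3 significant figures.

Coriolis parameter at 20°S:
f = 2Ω sin φ = 2 × 7.29×10⁻⁵ × sin 20° = 4.99×10⁻⁵ s⁻¹
Pressure gradient: |∂P/∂n| = 500 Pa / 594000 m = 8.42×10⁻⁴ Pa/m
Geostrophic balance (pressure-gradient force = Coriolis force):
V_g = (1/(fρ)) |∂P/∂n| = 8.42×10⁻⁴ / (4.99×10⁻⁵ × 0.971) = 17.4 m/s

17.4 m/s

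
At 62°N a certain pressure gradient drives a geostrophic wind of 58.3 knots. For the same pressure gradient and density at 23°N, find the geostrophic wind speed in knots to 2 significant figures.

130 knots

With the same pressure gradient and density, V_g ∝ 1/f ∝ 1/sin φ.
V₂ = V₁ · sin φ₁ / sin φ₂ = 58.3 × sin 62° / sin 23°
V₂ = 58.3 × 0.8829/0.3907 = 130 knots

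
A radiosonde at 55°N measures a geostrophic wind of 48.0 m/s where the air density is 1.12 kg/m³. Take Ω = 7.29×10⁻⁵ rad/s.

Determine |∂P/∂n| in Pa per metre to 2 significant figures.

6.4×10⁻³ Pa/m

Coriolis parameter at 55°N:
f = 2Ω sin φ = 2 × 7.29×10⁻⁵ × sin 55° = 1.19×10⁻⁴ s⁻¹
Geostrophic balance rearranged: |∂P/∂n| = f ρ V_g
|∂P/∂n| = 1.19×10⁻⁴ × 1.12 × 48.0 = 6.42×10⁻³ Pa/m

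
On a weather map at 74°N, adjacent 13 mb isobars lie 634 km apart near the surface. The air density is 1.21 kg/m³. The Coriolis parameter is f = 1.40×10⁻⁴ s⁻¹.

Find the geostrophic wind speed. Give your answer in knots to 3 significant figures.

Pressure gradient: |∂P/∂n| = 1300 Pa / 634000 m = 2.05×10⁻³ Pa/m
Geostrophic balance (pressure-gradient force = Coriolis force):
V_g = (1/(fρ)) |∂P/∂n| = 2.05×10⁻³ / (1.40×10⁻⁴ × 1.21) = 12.1 m/s
Converting: 12.1 m/s × 1.944 = 23.5 knots

23.5 knots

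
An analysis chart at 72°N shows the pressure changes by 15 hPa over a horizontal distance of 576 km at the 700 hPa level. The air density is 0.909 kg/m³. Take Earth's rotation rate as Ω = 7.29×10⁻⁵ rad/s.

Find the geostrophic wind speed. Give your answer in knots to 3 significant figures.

40.2 knots

Coriolis parameter at 72°N:
f = 2Ω sin φ = 2 × 7.29×10⁻⁵ × sin 72° = 1.39×10⁻⁴ s⁻¹
Pressure gradient: |∂P/∂n| = 1500 Pa / 576000 m = 2.60×10⁻³ Pa/m
Geostrophic balance (pressure-gradient force = Coriolis force):
V_g = (1/(fρ)) |∂P/∂n| = 2.60×10⁻³ / (1.39×10⁻⁴ × 0.909) = 20.7 m/s
Converting: 20.7 m/s × 1.944 = 40.2 knots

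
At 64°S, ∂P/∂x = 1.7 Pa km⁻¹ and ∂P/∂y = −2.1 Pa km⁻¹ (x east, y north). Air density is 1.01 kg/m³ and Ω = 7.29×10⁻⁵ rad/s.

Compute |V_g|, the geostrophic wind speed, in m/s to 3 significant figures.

Coriolis parameter at 64°S:
f = 2Ω sin φ = 2 × 7.29×10⁻⁵ × sin 64° = 1.31×10⁻⁴ s⁻¹
In the Southern Hemisphere f is negative: f = −1.31×10⁻⁴ s⁻¹.
Component geostrophic relations (x east, y north):
u_g = −(1/(fρ)) ∂P/∂y,  v_g = (1/(fρ)) ∂P/∂x
u_g = −(−2.1×10⁻³)/(−1.31×10⁻⁴ × 1.01) = −15.9 m/s;  v_g = (1.7×10⁻³)/(−1.31×10⁻⁴ × 1.01) = −12.8 m/s
|V_g| = √(u_g² + v_g²) = 20.4 m/s

20.4 m/s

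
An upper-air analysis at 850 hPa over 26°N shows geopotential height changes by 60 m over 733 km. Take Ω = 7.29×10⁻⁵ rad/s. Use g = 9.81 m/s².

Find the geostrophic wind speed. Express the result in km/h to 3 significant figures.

45.2 km/h

Coriolis parameter at 26°N:
f = 2Ω sin φ = 2 × 7.29×10⁻⁵ × sin 26° = 6.39×10⁻⁵ s⁻¹
Height gradient: |∂Z/∂n| = 60 m / 733000 m = 8.19×10⁻⁵
On a pressure surface, geostrophic balance gives V_g = (g/f)|∂Z/∂n|:
V_g = 9.81 × 8.19×10⁻⁵ / 6.39×10⁻⁵ = 12.6 m/s
Converting: 12.6 m/s × 3.6 = 45.2 km/h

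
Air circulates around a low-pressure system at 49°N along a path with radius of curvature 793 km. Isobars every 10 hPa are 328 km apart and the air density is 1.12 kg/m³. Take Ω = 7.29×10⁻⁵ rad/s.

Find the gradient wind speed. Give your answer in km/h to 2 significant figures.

72 km/h

Coriolis parameter at 49°N:
f = 2Ω sin φ = 2 × 7.29×10⁻⁵ × sin 49° = 1.10×10⁻⁴ s⁻¹
Pressure gradient: |∂P/∂n| = 1000 Pa / 328000 m = 3.05×10⁻³ Pa/m
Geostrophic speed: V_g = |∂P/∂n|/(fρ) = 3.05×10⁻³/(1.10×10⁻⁴ × 1.12) = 24.7 m/s
Around a low, centrifugal force acts outward with Coriolis, so pressure-gradient force balances both:
(1/ρ)|∂P/∂n| = fV + V²/R  →  V² + fR·V − fR·V_g = 0
With fR = 1.10×10⁻⁴ × 793×10³ m = 87.3 m/s:
V = [−fR + √((fR)² + 4 fR V_g)]/2 = [−87.3 + √(87.3² + 4×87.3×24.7)]/2 = 20.1 m/s
Subgeostrophic (V < V_g = 24.7 m/s), as expected around a low.
Converting: 20.1 m/s × 3.6 = 72 km/h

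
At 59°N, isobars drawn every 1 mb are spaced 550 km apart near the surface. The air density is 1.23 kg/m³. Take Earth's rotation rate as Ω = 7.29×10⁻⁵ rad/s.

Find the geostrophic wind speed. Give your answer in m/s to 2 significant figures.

1.2 m/s

Coriolis parameter at 59°N:
f = 2Ω sin φ = 2 × 7.29×10⁻⁵ × sin 59° = 1.25×10⁻⁴ s⁻¹
Pressure gradient: |∂P/∂n| = 100 Pa / 550000 m = 1.82×10⁻⁴ Pa/m
Geostrophic balance (pressure-gradient force = Coriolis force):
V_g = (1/(fρ)) |∂P/∂n| = 1.82×10⁻⁴ / (1.25×10⁻⁴ × 1.23) = 1.18 m/s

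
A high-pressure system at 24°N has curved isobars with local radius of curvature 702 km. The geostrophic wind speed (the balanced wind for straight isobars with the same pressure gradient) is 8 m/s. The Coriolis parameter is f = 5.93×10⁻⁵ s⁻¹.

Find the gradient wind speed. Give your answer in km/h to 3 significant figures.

Around a high, pressure-gradient force acts outward with centrifugal, so Coriolis balances both:
fV = (1/ρ)|∂P/∂n| + V²/R  →  V² − fR·V + fR·V_g = 0
With fR = 5.93×10⁻⁵ × 702×10³ m = 41.6 m/s:
V = [fR − √((fR)² − 4 fR V_g)]/2 = [41.6 − √(41.6² − 4×41.6×8)]/2 = 10.8 m/s
Supergeostrophic (V > V_g = 8 m/s), as expected around a high.
Converting: 10.8 m/s × 3.6 = 38.9 km/h

38.9 km/h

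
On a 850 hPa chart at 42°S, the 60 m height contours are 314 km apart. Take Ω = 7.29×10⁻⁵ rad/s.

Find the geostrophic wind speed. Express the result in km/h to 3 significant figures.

69.2 km/h

Coriolis parameter at 42°S:
f = 2Ω sin φ = 2 × 7.29×10⁻⁵ × sin 42° = 9.76×10⁻⁵ s⁻¹
Height gradient: |∂Z/∂n| = 60 m / 314000 m = 1.91×10⁻⁴
On a pressure surface, geostrophic balance gives V_g = (g/f)|∂Z/∂n|:
V_g = 9.81 × 1.91×10⁻⁴ / 9.76×10⁻⁵ = 19.2 m/s
Converting: 19.2 m/s × 3.6 = 69.2 km/h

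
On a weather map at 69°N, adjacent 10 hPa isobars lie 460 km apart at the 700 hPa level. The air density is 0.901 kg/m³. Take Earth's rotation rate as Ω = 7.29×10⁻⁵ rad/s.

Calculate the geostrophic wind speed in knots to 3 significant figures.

34.5 knots

Coriolis parameter at 69°N:
f = 2Ω sin φ = 2 × 7.29×10⁻⁵ × sin 69° = 1.36×10⁻⁴ s⁻¹
Pressure gradient: |∂P/∂n| = 1000 Pa / 460000 m = 2.17×10⁻³ Pa/m
Geostrophic balance (pressure-gradient force = Coriolis force):
V_g = (1/(fρ)) |∂P/∂n| = 2.17×10⁻³ / (1.36×10⁻⁴ × 0.901) = 17.7 m/s
Converting: 17.7 m/s × 1.944 = 34.5 knots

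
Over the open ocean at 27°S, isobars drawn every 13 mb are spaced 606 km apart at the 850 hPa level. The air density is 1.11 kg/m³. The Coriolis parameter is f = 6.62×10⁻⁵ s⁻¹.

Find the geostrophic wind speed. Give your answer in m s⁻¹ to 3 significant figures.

29.2 m s⁻¹

Pressure gradient: |∂P/∂n| = 1300 Pa / 606000 m = 2.15×10⁻³ Pa/m
Geostrophic balance (pressure-gradient force = Coriolis force):
V_g = (1/(fρ)) |∂P/∂n| = 2.15×10⁻³ / (6.62×10⁻⁵ × 1.11) = 29.2 m/s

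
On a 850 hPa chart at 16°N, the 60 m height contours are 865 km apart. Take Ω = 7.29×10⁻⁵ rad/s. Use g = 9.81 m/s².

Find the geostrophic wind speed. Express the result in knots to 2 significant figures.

33 knots

Coriolis parameter at 16°N:
f = 2Ω sin φ = 2 × 7.29×10⁻⁵ × sin 16° = 4.02×10⁻⁵ s⁻¹
Height gradient: |∂Z/∂n| = 60 m / 865000 m = 6.94×10⁻⁵
On a pressure surface, geostrophic balance gives V_g = (g/f)|∂Z/∂n|:
V_g = 9.81 × 6.94×10⁻⁵ / 4.02×10⁻⁵ = 16.9 m/s
Converting: 16.9 m/s × 1.944 = 33 knots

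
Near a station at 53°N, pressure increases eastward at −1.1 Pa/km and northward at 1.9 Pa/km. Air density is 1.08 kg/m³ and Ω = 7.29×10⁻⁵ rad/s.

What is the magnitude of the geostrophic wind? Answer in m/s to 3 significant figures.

17.5 m/s

Coriolis parameter at 53°N:
f = 2Ω sin φ = 2 × 7.29×10⁻⁵ × sin 53° = 1.16×10⁻⁴ s⁻¹
Component geostrophic relations (x east, y north):
u_g = −(1/(fρ)) ∂P/∂y,  v_g = (1/(fρ)) ∂P/∂x
u_g = −(1.9×10⁻³)/(1.16×10⁻⁴ × 1.08) = −15.1 m/s;  v_g = (−1.1×10⁻³)/(1.16×10⁻⁴ × 1.08) = −8.75 m/s
|V_g| = √(u_g² + v_g²) = 17.5 m/s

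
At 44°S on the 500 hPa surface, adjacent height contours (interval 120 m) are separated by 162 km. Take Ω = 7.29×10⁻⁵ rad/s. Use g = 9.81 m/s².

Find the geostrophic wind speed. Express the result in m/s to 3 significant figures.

71.7 m/s

Coriolis parameter at 44°S:
f = 2Ω sin φ = 2 × 7.29×10⁻⁵ × sin 44° = 1.01×10⁻⁴ s⁻¹
Height gradient: |∂Z/∂n| = 120 m / 162000 m = 7.41×10⁻⁴
On a pressure surface, geostrophic balance gives V_g = (g/f)|∂Z/∂n|:
V_g = 9.81 × 7.41×10⁻⁴ / 1.01×10⁻⁴ = 71.7 m/s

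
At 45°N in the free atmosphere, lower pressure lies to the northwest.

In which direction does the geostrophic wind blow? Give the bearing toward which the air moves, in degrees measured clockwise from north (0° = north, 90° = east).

The pressure-gradient force points toward the northwest (bearing 315°).
Geostrophic balance: in the Northern Hemisphere the Coriolis force deflects motion to the right, so the geostrophic wind blows 90° to the right of the pressure-gradient force (low pressure on the left).
Rotating 315° by 90° clockwise gives 045° — the wind blows toward the northeast.

045°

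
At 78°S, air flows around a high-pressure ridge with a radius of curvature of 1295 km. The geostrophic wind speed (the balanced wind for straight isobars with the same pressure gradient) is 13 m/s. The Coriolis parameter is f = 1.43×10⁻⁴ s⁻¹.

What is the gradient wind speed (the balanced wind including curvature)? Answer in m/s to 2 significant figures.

Around a high, pressure-gradient force acts outward with centrifugal, so Coriolis balances both:
fV = (1/ρ)|∂P/∂n| + V²/R  →  V² − fR·V + fR·V_g = 0
With fR = 1.43×10⁻⁴ × 1295×10³ m = 185 m/s:
V = [fR − √((fR)² − 4 fR V_g)]/2 = [185 − √(185² − 4×185×13)]/2 = 14.1 m/s
Supergeostrophic (V > V_g = 13 m/s), as expected around a high.

14 m/s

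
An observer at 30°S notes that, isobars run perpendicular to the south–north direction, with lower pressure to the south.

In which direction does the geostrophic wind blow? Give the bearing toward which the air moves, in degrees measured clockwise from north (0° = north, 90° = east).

090°

The pressure-gradient force points toward the south (bearing 180°).
Geostrophic balance: in the Southern Hemisphere the Coriolis force deflects motion to the left, so the geostrophic wind blows 90° to the left of the pressure-gradient force (low pressure on the right).
Rotating 180° by 90° counterclockwise gives 090° — the wind blows toward the east.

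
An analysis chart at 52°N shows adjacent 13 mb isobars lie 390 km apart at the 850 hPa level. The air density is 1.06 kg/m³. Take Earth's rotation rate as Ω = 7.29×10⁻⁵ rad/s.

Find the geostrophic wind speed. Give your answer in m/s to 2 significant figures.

Coriolis parameter at 52°N:
f = 2Ω sin φ = 2 × 7.29×10⁻⁵ × sin 52° = 1.15×10⁻⁴ s⁻¹
Pressure gradient: |∂P/∂n| = 1300 Pa / 390000 m = 3.33×10⁻³ Pa/m
Geostrophic balance (pressure-gradient force = Coriolis force):
V_g = (1/(fρ)) |∂P/∂n| = 3.33×10⁻³ / (1.15×10⁻⁴ × 1.06) = 27.4 m/s

27 m/s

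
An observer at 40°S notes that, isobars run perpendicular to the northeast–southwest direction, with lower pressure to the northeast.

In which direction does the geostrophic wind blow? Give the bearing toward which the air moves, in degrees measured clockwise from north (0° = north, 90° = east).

The pressure-gradient force points toward the northeast (bearing 045°).
Geostrophic balance: in the Southern Hemisphere the Coriolis force deflects motion to the left, so the geostrophic wind blows 90° to the left of the pressure-gradient force (low pressure on the right).
Rotating 045° by 90° counterclockwise gives 315° — the wind blows toward the northwest.

315°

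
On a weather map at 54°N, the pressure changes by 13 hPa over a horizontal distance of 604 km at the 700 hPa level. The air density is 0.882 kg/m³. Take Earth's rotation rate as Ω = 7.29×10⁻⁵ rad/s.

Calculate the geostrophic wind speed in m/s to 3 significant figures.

Coriolis parameter at 54°N:
f = 2Ω sin φ = 2 × 7.29×10⁻⁵ × sin 54° = 1.18×10⁻⁴ s⁻¹
Pressure gradient: |∂P/∂n| = 1300 Pa / 604000 m = 2.15×10⁻³ Pa/m
Geostrophic balance (pressure-gradient force = Coriolis force):
V_g = (1/(fρ)) |∂P/∂n| = 2.15×10⁻³ / (1.18×10⁻⁴ × 0.882) = 20.7 m/s

20.7 m/s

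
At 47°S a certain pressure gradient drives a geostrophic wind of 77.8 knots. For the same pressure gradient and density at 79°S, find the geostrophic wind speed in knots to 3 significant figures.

With the same pressure gradient and density, V_g ∝ 1/f ∝ 1/sin φ.
V₂ = V₁ · sin φ₁ / sin φ₂ = 77.8 × sin 47° / sin 79°
V₂ = 77.8 × 0.7314/0.9816 = 58.0 knots

58.0 knots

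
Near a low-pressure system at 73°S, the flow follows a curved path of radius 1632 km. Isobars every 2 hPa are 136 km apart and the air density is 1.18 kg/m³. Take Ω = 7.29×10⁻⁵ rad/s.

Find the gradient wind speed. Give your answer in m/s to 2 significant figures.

8.6 m/s

Coriolis parameter at 73°S:
f = 2Ω sin φ = 2 × 7.29×10⁻⁵ × sin 73° = 1.39×10⁻⁴ s⁻¹
Pressure gradient: |∂P/∂n| = 200 Pa / 136000 m = 1.47×10⁻³ Pa/m
Geostrophic speed: V_g = |∂P/∂n|/(fρ) = 1.47×10⁻³/(1.39×10⁻⁴ × 1.18) = 8.94 m/s
Around a low, centrifugal force acts outward with Coriolis, so pressure-gradient force balances both:
(1/ρ)|∂P/∂n| = fV + V²/R  →  V² + fR·V − fR·V_g = 0
With fR = 1.39×10⁻⁴ × 1632×10³ m = 228 m/s:
V = [−fR + √((fR)² + 4 fR V_g)]/2 = [−228 + √(228² + 4×228×8.94)]/2 = 8.61 m/s
Subgeostrophic (V < V_g = 8.94 m/s), as expected around a low.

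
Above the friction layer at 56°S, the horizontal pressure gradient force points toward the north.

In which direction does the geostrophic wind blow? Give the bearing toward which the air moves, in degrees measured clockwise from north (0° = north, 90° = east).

270°

The pressure-gradient force points toward the north (bearing 000°).
Geostrophic balance: in the Southern Hemisphere the Coriolis force deflects motion to the left, so the geostrophic wind blows 90° to the left of the pressure-gradient force (low pressure on the right).
Rotating 000° by 90° counterclockwise gives 270° — the wind blows toward the west.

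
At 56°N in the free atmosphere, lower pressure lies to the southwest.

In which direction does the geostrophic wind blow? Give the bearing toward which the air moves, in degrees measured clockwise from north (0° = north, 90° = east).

315°

The pressure-gradient force points toward the southwest (bearing 225°).
Geostrophic balance: in the Northern Hemisphere the Coriolis force deflects motion to the right, so the geostrophic wind blows 90° to the right of the pressure-gradient force (low pressure on the left).
Rotating 225° by 90° clockwise gives 315° — the wind blows toward the northwest.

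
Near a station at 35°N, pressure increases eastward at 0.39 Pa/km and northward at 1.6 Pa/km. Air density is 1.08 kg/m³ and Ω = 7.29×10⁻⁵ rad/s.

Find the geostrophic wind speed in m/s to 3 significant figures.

Coriolis parameter at 35°N:
f = 2Ω sin φ = 2 × 7.29×10⁻⁵ × sin 35° = 8.36×10⁻⁵ s⁻¹
Component geostrophic relations (x east, y north):
u_g = −(1/(fρ)) ∂P/∂y,  v_g = (1/(fρ)) ∂P/∂x
u_g = −(1.6×10⁻³)/(8.36×10⁻⁵ × 1.08) = −17.7 m/s;  v_g = (0.39×10⁻³)/(8.36×10⁻⁵ × 1.08) = 4.32 m/s
|V_g| = √(u_g² + v_g²) = 18.2 m/s

18.2 m/s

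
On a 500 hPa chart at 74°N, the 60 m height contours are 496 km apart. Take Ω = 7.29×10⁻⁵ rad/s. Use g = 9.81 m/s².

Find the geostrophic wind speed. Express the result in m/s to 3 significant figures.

Coriolis parameter at 74°N:
f = 2Ω sin φ = 2 × 7.29×10⁻⁵ × sin 74° = 1.40×10⁻⁴ s⁻¹
Height gradient: |∂Z/∂n| = 60 m / 496000 m = 1.21×10⁻⁴
On a pressure surface, geostrophic balance gives V_g = (g/f)|∂Z/∂n|:
V_g = 9.81 × 1.21×10⁻⁴ / 1.40×10⁻⁴ = 8.47 m/s

8.47 m/s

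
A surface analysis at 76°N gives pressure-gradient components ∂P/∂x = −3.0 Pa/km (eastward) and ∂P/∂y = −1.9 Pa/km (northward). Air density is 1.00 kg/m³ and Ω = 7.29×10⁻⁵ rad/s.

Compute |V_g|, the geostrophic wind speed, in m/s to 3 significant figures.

25.1 m/s

Coriolis parameter at 76°N:
f = 2Ω sin φ = 2 × 7.29×10⁻⁵ × sin 76° = 1.41×10⁻⁴ s⁻¹
Component geostrophic relations (x east, y north):
u_g = −(1/(fρ)) ∂P/∂y,  v_g = (1/(fρ)) ∂P/∂x
u_g = −(−1.9×10⁻³)/(1.41×10⁻⁴ × 1.00) = 13.4 m/s;  v_g = (−3.0×10⁻³)/(1.41×10⁻⁴ × 1.00) = −21.2 m/s
|V_g| = √(u_g² + v_g²) = 25.1 m/s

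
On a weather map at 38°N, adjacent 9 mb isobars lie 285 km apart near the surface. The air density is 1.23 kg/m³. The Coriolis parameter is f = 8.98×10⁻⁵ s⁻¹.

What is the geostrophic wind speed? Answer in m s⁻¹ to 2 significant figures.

Pressure gradient: |∂P/∂n| = 900 Pa / 285000 m = 3.16×10⁻³ Pa/m
Geostrophic balance (pressure-gradient force = Coriolis force):
V_g = (1/(fρ)) |∂P/∂n| = 3.16×10⁻³ / (8.98×10⁻⁵ × 1.23) = 28.6 m/s

29 m s⁻¹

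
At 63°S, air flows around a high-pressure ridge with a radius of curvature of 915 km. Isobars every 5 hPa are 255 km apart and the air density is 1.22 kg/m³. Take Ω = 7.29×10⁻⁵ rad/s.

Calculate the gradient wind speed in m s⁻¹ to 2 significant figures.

14 m s⁻¹

Coriolis parameter at 63°S:
f = 2Ω sin φ = 2 × 7.29×10⁻⁵ × sin 63° = 1.30×10⁻⁴ s⁻¹
Pressure gradient: |∂P/∂n| = 500 Pa / 255000 m = 1.96×10⁻³ Pa/m
Geostrophic speed: V_g = |∂P/∂n|/(fρ) = 1.96×10⁻³/(1.30×10⁻⁴ × 1.22) = 12.4 m/s
Around a high, pressure-gradient force acts outward with centrifugal, so Coriolis balances both:
fV = (1/ρ)|∂P/∂n| + V²/R  →  V² − fR·V + fR·V_g = 0
With fR = 1.30×10⁻⁴ × 915×10³ m = 119 m/s:
V = [fR − √((fR)² − 4 fR V_g)]/2 = [119 − √(119² − 4×119×12.4)]/2 = 14 m/s
Supergeostrophic (V > V_g = 12.4 m/s), as expected around a high.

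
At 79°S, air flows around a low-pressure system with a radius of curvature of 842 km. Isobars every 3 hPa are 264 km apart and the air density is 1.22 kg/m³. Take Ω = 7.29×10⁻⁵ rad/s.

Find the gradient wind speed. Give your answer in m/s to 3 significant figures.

Coriolis parameter at 79°S:
f = 2Ω sin φ = 2 × 7.29×10⁻⁵ × sin 79° = 1.43×10⁻⁴ s⁻¹
Pressure gradient: |∂P/∂n| = 300 Pa / 264000 m = 1.14×10⁻³ Pa/m
Geostrophic speed: V_g = |∂P/∂n|/(fρ) = 1.14×10⁻³/(1.43×10⁻⁴ × 1.22) = 6.51 m/s
Around a low, centrifugal force acts outward with Coriolis, so pressure-gradient force balances both:
(1/ρ)|∂P/∂n| = fV + V²/R  →  V² + fR·V − fR·V_g = 0
With fR = 1.43×10⁻⁴ × 842×10³ m = 121 m/s:
V = [−fR + √((fR)² + 4 fR V_g)]/2 = [−121 + √(121² + 4×121×6.51)]/2 = 6.19 m/s
Subgeostrophic (V < V_g = 6.51 m/s), as expected around a low.

6.19 m/s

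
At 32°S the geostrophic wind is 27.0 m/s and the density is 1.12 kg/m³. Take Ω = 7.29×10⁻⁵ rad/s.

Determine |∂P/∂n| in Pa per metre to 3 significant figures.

Coriolis parameter at 32°S:
f = 2Ω sin φ = 2 × 7.29×10⁻⁵ × sin 32° = 7.73×10⁻⁵ s⁻¹
Geostrophic balance rearranged: |∂P/∂n| = f ρ V_g
|∂P/∂n| = 7.73×10⁻⁵ × 1.12 × 27.0 = 2.34×10⁻³ Pa/m

2.34×10⁻³ Pa/m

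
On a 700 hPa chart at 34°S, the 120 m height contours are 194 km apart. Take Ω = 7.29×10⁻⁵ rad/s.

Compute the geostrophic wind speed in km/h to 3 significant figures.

Coriolis parameter at 34°S:
f = 2Ω sin φ = 2 × 7.29×10⁻⁵ × sin 34° = 8.15×10⁻⁵ s⁻¹
Height gradient: |∂Z/∂n| = 120 m / 194000 m = 6.19×10⁻⁴
On a pressure surface, geostrophic balance gives V_g = (g/f)|∂Z/∂n|:
V_g = 9.81 × 6.19×10⁻⁴ / 8.15×10⁻⁵ = 74.4 m/s
Converting: 74.4 m/s × 3.6 = 268 km/h

268 km/h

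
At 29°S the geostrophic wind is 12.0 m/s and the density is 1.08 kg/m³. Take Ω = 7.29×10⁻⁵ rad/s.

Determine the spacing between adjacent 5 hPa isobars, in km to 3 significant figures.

546 km

Coriolis parameter at 29°S:
f = 2Ω sin φ = 2 × 7.29×10⁻⁵ × sin 29° = 7.07×10⁻⁵ s⁻¹
Geostrophic balance rearranged: |∂P/∂n| = f ρ V_g
|∂P/∂n| = 7.07×10⁻⁵ × 1.08 × 12.0 = 9.16×10⁻⁴ Pa/m
Isobar spacing: Δn = ΔP/|∂P/∂n| = 500 Pa / 9.16×10⁻⁴ Pa/m = 545803 m ≈ 546 km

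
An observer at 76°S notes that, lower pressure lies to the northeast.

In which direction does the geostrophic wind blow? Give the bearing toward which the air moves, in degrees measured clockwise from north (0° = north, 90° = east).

315°

The pressure-gradient force points toward the northeast (bearing 045°).
Geostrophic balance: in the Southern Hemisphere the Coriolis force deflects motion to the left, so the geostrophic wind blows 90° to the left of the pressure-gradient force (low pressure on the right).
Rotating 045° by 90° counterclockwise gives 315° — the wind blows toward the northwest.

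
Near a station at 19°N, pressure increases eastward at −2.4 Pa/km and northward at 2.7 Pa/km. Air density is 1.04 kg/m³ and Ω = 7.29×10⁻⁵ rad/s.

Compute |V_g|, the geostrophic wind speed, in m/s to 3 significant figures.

Coriolis parameter at 19°N:
f = 2Ω sin φ = 2 × 7.29×10⁻⁵ × sin 19° = 4.75×10⁻⁵ s⁻¹
Component geostrophic relations (x east, y north):
u_g = −(1/(fρ)) ∂P/∂y,  v_g = (1/(fρ)) ∂P/∂x
u_g = −(2.7×10⁻³)/(4.75×10⁻⁵ × 1.04) = −54.7 m/s;  v_g = (−2.4×10⁻³)/(4.75×10⁻⁵ × 1.04) = −48.6 m/s
|V_g| = √(u_g² + v_g²) = 73.2 m/s

73.2 m/s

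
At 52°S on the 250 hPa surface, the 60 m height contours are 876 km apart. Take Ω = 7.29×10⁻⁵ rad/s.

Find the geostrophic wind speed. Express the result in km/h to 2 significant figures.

21 km/h

Coriolis parameter at 52°S:
f = 2Ω sin φ = 2 × 7.29×10⁻⁵ × sin 52° = 1.15×10⁻⁴ s⁻¹
Height gradient: |∂Z/∂n| = 60 m / 876000 m = 6.85×10⁻⁵
On a pressure surface, geostrophic balance gives V_g = (g/f)|∂Z/∂n|:
V_g = 9.81 × 6.85×10⁻⁵ / 1.15×10⁻⁴ = 5.85 m/s
Converting: 5.85 m/s × 3.6 = 21 km/h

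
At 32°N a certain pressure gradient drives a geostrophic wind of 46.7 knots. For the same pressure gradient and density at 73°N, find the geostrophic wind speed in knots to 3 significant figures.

With the same pressure gradient and density, V_g ∝ 1/f ∝ 1/sin φ.
V₂ = V₁ · sin φ₁ / sin φ₂ = 46.7 × sin 32° / sin 73°
V₂ = 46.7 × 0.5299/0.9563 = 25.9 knots

25.9 knots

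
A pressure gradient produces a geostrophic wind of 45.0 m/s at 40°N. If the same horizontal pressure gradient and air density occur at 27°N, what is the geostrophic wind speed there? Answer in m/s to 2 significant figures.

64 m/s

With the same pressure gradient and density, V_g ∝ 1/f ∝ 1/sin φ.
V₂ = V₁ · sin φ₁ / sin φ₂ = 45.0 × sin 40° / sin 27°
V₂ = 45.0 × 0.6428/0.4540 = 64 m/s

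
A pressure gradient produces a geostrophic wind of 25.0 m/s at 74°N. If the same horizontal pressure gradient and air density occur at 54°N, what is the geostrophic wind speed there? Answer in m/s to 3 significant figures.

29.7 m/s

With the same pressure gradient and density, V_g ∝ 1/f ∝ 1/sin φ.
V₂ = V₁ · sin φ₁ / sin φ₂ = 25.0 × sin 74° / sin 54°
V₂ = 25.0 × 0.9613/0.8090 = 29.7 m/s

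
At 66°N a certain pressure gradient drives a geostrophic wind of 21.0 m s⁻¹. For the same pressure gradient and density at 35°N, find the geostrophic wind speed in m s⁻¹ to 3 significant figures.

With the same pressure gradient and density, V_g ∝ 1/f ∝ 1/sin φ.
V₂ = V₁ · sin φ₁ / sin φ₂ = 21.0 × sin 66° / sin 35°
V₂ = 21.0 × 0.9135/0.5736 = 33.4 m s⁻¹

33.4 m s⁻¹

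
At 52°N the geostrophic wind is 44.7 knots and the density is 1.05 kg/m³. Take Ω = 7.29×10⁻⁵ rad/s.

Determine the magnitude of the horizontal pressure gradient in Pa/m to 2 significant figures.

Coriolis parameter at 52°N:
f = 2Ω sin φ = 2 × 7.29×10⁻⁵ × sin 52° = 1.15×10⁻⁴ s⁻¹
Wind speed in SI: 44.7 knots = 23.0 m/s
Geostrophic balance rearranged: |∂P/∂n| = f ρ V_g
|∂P/∂n| = 1.15×10⁻⁴ × 1.05 × 23.0 = 2.77×10⁻³ Pa/m

2.8×10⁻³ Pa/m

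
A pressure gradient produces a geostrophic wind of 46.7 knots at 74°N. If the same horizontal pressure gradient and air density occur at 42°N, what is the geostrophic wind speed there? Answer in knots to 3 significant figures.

With the same pressure gradient and density, V_g ∝ 1/f ∝ 1/sin φ.
V₂ = V₁ · sin φ₁ / sin φ₂ = 46.7 × sin 74° / sin 42°
V₂ = 46.7 × 0.9613/0.6691 = 67.1 knots

67.1 knots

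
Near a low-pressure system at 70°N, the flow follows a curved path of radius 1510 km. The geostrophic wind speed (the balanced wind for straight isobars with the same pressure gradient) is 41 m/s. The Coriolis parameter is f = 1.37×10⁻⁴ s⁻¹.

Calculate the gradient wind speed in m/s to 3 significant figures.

35.1 m/s

Around a low, centrifugal force acts outward with Coriolis, so pressure-gradient force balances both:
(1/ρ)|∂P/∂n| = fV + V²/R  →  V² + fR·V − fR·V_g = 0
With fR = 1.37×10⁻⁴ × 1510×10³ m = 207 m/s:
V = [−fR + √((fR)² + 4 fR V_g)]/2 = [−207 + √(207² + 4×207×41)]/2 = 35.1 m/s
Subgeostrophic (V < V_g = 41 m/s), as expected around a low.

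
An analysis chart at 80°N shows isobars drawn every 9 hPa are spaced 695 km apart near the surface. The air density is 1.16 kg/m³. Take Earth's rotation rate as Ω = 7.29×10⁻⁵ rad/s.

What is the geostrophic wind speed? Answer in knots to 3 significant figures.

Coriolis parameter at 80°N:
f = 2Ω sin φ = 2 × 7.29×10⁻⁵ × sin 80° = 1.44×10⁻⁴ s⁻¹
Pressure gradient: |∂P/∂n| = 900 Pa / 695000 m = 1.29×10⁻³ Pa/m
Geostrophic balance (pressure-gradient force = Coriolis force):
V_g = (1/(fρ)) |∂P/∂n| = 1.29×10⁻³ / (1.44×10⁻⁴ × 1.16) = 7.77 m/s
Converting: 7.77 m/s × 1.944 = 15.1 knots

15.1 knots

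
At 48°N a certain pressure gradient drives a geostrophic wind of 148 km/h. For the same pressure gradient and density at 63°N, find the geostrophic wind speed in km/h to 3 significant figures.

With the same pressure gradient and density, V_g ∝ 1/f ∝ 1/sin φ.
V₂ = V₁ · sin φ₁ / sin φ₂ = 148 × sin 48° / sin 63°
V₂ = 148 × 0.7431/0.8910 = 123 km/h

123 km/h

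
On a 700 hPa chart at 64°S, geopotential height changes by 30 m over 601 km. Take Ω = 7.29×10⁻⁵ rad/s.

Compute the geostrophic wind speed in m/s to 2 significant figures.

3.7 m/s

Coriolis parameter at 64°S:
f = 2Ω sin φ = 2 × 7.29×10⁻⁵ × sin 64° = 1.31×10⁻⁴ s⁻¹
Height gradient: |∂Z/∂n| = 30 m / 601000 m = 4.99×10⁻⁵
On a pressure surface, geostrophic balance gives V_g = (g/f)|∂Z/∂n|:
V_g = 9.81 × 4.99×10⁻⁵ / 1.31×10⁻⁴ = 3.74 m/s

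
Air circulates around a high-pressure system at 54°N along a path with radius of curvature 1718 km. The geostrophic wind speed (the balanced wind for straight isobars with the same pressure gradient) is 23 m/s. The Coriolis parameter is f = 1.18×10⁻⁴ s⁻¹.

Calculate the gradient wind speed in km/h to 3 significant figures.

95.2 km/h

Around a high, pressure-gradient force acts outward with centrifugal, so Coriolis balances both:
fV = (1/ρ)|∂P/∂n| + V²/R  →  V² − fR·V + fR·V_g = 0
With fR = 1.18×10⁻⁴ × 1718×10³ m = 203 m/s:
V = [fR − √((fR)² − 4 fR V_g)]/2 = [203 − √(203² − 4×203×23)]/2 = 26.5 m/s
Supergeostrophic (V > V_g = 23 m/s), as expected around a high.
Converting: 26.5 m/s × 3.6 = 95.2 km/h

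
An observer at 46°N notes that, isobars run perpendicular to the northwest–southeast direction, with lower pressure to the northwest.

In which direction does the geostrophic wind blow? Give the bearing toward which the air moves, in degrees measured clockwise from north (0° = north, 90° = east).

The pressure-gradient force points toward the northwest (bearing 315°).
Geostrophic balance: in the Northern Hemisphere the Coriolis force deflects motion to the right, so the geostrophic wind blows 90° to the right of the pressure-gradient force (low pressure on the left).
Rotating 315° by 90° clockwise gives 045° — the wind blows toward the northeast.

045°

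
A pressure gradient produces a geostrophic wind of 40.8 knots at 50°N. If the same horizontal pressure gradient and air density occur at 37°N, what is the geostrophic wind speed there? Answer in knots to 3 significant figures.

51.9 knots

With the same pressure gradient and density, V_g ∝ 1/f ∝ 1/sin φ.
V₂ = V₁ · sin φ₁ / sin φ₂ = 40.8 × sin 50° / sin 37°
V₂ = 40.8 × 0.7660/0.6018 = 51.9 knots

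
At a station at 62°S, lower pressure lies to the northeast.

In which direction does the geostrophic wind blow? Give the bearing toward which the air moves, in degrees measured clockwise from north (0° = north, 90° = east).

315°

The pressure-gradient force points toward the northeast (bearing 045°).
Geostrophic balance: in the Southern Hemisphere the Coriolis force deflects motion to the left, so the geostrophic wind blows 90° to the left of the pressure-gradient force (low pressure on the right).
Rotating 045° by 90° counterclockwise gives 315° — the wind blows toward the northwest.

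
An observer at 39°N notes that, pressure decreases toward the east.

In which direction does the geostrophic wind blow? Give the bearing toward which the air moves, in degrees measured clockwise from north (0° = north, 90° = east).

180°

The pressure-gradient force points toward the east (bearing 090°).
Geostrophic balance: in the Northern Hemisphere the Coriolis force deflects motion to the right, so the geostrophic wind blows 90° to the right of the pressure-gradient force (low pressure on the left).
Rotating 090° by 90° clockwise gives 180° — the wind blows toward the south.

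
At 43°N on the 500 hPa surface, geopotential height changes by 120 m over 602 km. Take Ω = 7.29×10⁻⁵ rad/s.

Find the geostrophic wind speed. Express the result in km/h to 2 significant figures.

Coriolis parameter at 43°N:
f = 2Ω sin φ = 2 × 7.29×10⁻⁵ × sin 43° = 9.94×10⁻⁵ s⁻¹
Height gradient: |∂Z/∂n| = 120 m / 602000 m = 1.99×10⁻⁴
On a pressure surface, geostrophic balance gives V_g = (g/f)|∂Z/∂n|:
V_g = 9.81 × 1.99×10⁻⁴ / 9.94×10⁻⁵ = 19.7 m/s
Converting: 19.7 m/s × 3.6 = 71 km/h

71 km/h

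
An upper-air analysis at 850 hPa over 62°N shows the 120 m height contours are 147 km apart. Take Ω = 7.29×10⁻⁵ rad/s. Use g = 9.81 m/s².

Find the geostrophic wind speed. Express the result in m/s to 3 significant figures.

Coriolis parameter at 62°N:
f = 2Ω sin φ = 2 × 7.29×10⁻⁵ × sin 62° = 1.29×10⁻⁴ s⁻¹
Height gradient: |∂Z/∂n| = 120 m / 147000 m = 8.16×10⁻⁴
On a pressure surface, geostrophic balance gives V_g = (g/f)|∂Z/∂n|:
V_g = 9.81 × 8.16×10⁻⁴ / 1.29×10⁻⁴ = 62.2 m/s

62.2 m/s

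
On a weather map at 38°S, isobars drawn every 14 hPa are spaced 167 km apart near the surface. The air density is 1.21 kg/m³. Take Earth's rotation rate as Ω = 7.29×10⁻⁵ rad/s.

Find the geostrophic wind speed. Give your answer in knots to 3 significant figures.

Coriolis parameter at 38°S:
f = 2Ω sin φ = 2 × 7.29×10⁻⁵ × sin 38° = 8.98×10⁻⁵ s⁻¹
Pressure gradient: |∂P/∂n| = 1400 Pa / 167000 m = 8.38×10⁻³ Pa/m
Geostrophic balance (pressure-gradient force = Coriolis force):
V_g = (1/(fρ)) |∂P/∂n| = 8.38×10⁻³ / (8.98×10⁻⁵ × 1.21) = 77.2 m/s
Converting: 77.2 m/s × 1.944 = 150 knots

150 knots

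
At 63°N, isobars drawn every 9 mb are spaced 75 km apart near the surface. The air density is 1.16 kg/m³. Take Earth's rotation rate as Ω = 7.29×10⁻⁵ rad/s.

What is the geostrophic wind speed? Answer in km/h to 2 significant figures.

290 km/h

Coriolis parameter at 63°N:
f = 2Ω sin φ = 2 × 7.29×10⁻⁵ × sin 63° = 1.30×10⁻⁴ s⁻¹
Pressure gradient: |∂P/∂n| = 900 Pa / 75000 m = 1.20×10⁻² Pa/m
Geostrophic balance (pressure-gradient force = Coriolis force):
V_g = (1/(fρ)) |∂P/∂n| = 1.20×10⁻² / (1.30×10⁻⁴ × 1.16) = 79.6 m/s
Converting: 79.6 m/s × 3.6 = 290 km/h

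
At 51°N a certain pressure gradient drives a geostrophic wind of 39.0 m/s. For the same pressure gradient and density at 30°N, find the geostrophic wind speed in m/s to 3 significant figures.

With the same pressure gradient and density, V_g ∝ 1/f ∝ 1/sin φ.
V₂ = V₁ · sin φ₁ / sin φ₂ = 39.0 × sin 51° / sin 30°
V₂ = 39.0 × 0.7771/0.5000 = 60.6 m/s

60.6 m/s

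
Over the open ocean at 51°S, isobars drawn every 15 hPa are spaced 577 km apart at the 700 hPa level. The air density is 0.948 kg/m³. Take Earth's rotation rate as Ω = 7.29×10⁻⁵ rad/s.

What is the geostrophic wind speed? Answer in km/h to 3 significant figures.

87.1 km/h

Coriolis parameter at 51°S:
f = 2Ω sin φ = 2 × 7.29×10⁻⁵ × sin 51° = 1.13×10⁻⁴ s⁻¹
Pressure gradient: |∂P/∂n| = 1500 Pa / 577000 m = 2.60×10⁻³ Pa/m
Geostrophic balance (pressure-gradient force = Coriolis force):
V_g = (1/(fρ)) |∂P/∂n| = 2.60×10⁻³ / (1.13×10⁻⁴ × 0.948) = 24.2 m/s
Converting: 24.2 m/s × 3.6 = 87.1 km/h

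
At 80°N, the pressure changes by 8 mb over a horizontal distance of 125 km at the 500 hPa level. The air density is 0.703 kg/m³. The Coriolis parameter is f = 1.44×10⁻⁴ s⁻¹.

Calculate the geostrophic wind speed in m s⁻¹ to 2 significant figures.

Pressure gradient: |∂P/∂n| = 800 Pa / 125000 m = 6.40×10⁻³ Pa/m
Geostrophic balance (pressure-gradient force = Coriolis force):
V_g = (1/(fρ)) |∂P/∂n| = 6.40×10⁻³ / (1.44×10⁻⁴ × 0.703) = 63.2 m/s

63 m s⁻¹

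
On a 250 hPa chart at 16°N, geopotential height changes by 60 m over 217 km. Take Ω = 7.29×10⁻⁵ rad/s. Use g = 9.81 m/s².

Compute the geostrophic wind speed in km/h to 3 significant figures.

243 km/h

Coriolis parameter at 16°N:
f = 2Ω sin φ = 2 × 7.29×10⁻⁵ × sin 16° = 4.02×10⁻⁵ s⁻¹
Height gradient: |∂Z/∂n| = 60 m / 217000 m = 2.76×10⁻⁴
On a pressure surface, geostrophic balance gives V_g = (g/f)|∂Z/∂n|:
V_g = 9.81 × 2.76×10⁻⁴ / 4.02×10⁻⁵ = 67.5 m/s
Converting: 67.5 m/s × 3.6 = 243 km/h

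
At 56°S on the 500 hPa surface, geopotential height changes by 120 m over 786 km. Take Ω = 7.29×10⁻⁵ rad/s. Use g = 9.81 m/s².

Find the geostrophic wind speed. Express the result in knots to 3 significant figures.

Coriolis parameter at 56°S:
f = 2Ω sin φ = 2 × 7.29×10⁻⁵ × sin 56° = 1.21×10⁻⁴ s⁻¹
Height gradient: |∂Z/∂n| = 120 m / 786000 m = 1.53×10⁻⁴
On a pressure surface, geostrophic balance gives V_g = (g/f)|∂Z/∂n|:
V_g = 9.81 × 1.53×10⁻⁴ / 1.21×10⁻⁴ = 12.4 m/s
Converting: 12.4 m/s × 1.944 = 24.1 knots

24.1 knots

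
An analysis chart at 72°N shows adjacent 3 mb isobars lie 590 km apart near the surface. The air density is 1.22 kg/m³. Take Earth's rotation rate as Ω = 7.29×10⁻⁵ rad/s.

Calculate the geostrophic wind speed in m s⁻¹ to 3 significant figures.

Coriolis parameter at 72°N:
f = 2Ω sin φ = 2 × 7.29×10⁻⁵ × sin 72° = 1.39×10⁻⁴ s⁻¹
Pressure gradient: |∂P/∂n| = 300 Pa / 590000 m = 5.08×10⁻⁴ Pa/m
Geostrophic balance (pressure-gradient force = Coriolis force):
V_g = (1/(fρ)) |∂P/∂n| = 5.08×10⁻⁴ / (1.39×10⁻⁴ × 1.22) = 3.01 m/s

3.01 m s⁻¹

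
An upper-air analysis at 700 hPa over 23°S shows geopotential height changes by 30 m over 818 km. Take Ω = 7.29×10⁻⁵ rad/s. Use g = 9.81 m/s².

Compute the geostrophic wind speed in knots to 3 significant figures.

Coriolis parameter at 23°S:
f = 2Ω sin φ = 2 × 7.29×10⁻⁵ × sin 23° = 5.70×10⁻⁵ s⁻¹
Height gradient: |∂Z/∂n| = 30 m / 818000 m = 3.67×10⁻⁵
On a pressure surface, geostrophic balance gives V_g = (g/f)|∂Z/∂n|:
V_g = 9.81 × 3.67×10⁻⁵ / 5.70×10⁻⁵ = 6.32 m/s
Converting: 6.32 m/s × 1.944 = 12.3 knots

12.3 knots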